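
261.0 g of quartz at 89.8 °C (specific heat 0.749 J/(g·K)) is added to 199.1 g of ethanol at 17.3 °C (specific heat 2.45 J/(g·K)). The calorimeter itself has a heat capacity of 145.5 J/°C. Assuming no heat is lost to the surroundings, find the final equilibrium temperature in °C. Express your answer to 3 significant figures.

Heat lost by quartz = heat gained by ethanol + calorimeter.
(261.0)(0.749)(89.8 − T) = [(199.1)(2.45) + 145.5](T − 17.3)
195.489 (89.8 − T) = 633.295 (T − 17.3)
17555 − 195.489 T = 633.295 T − 10956
28511 = 828.784 T
T = 34.40 °C

T_f = 34.4 °C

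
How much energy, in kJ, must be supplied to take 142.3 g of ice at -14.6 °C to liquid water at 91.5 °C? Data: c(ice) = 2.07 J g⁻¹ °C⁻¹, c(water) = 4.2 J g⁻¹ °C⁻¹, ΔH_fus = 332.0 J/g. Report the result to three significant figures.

q = 106 kJ

q1 (heat ice -14.6→0.0 °C): 142.3 × 2.07 × 14.6 = 4301 J
q2 (melt at 0 °C): 142.3 × 332.0 = 47244 J
q3 (heat water 0.0→91.5 °C): 142.3 × 4.2 × 91.5 = 54686 J
Total: 4301 + 47244 + 54686 = 106231 J = 106 kJ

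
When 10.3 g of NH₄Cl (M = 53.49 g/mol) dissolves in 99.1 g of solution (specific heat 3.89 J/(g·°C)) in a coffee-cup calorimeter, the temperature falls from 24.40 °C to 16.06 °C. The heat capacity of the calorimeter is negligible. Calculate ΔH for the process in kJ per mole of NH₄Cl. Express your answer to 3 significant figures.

ΔH = 16.7 kJ/mol

|ΔT| = |16.06 − 24.40| = 8.34 °C
|q_surr| = (99.1 × 3.89) × 8.34 = 385.499 × 8.34 = 3215 J
n(NH₄Cl) = 10.3 / 53.49 = 0.1926 mol
Temperature fell, so q_rxn = +|q_surr| = 3.215 kJ
ΔH = q_rxn / n = 16.69 kJ/mol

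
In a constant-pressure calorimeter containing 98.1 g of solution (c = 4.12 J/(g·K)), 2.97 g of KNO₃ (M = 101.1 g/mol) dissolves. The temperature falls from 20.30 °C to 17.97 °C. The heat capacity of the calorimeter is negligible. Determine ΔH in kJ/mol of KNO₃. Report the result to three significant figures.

|ΔT| = |17.97 − 20.30| = 2.33 °C
|q_surr| = (98.1 × 4.12) × 2.33 = 404.172 × 2.33 = 941.7 J
n(KNO₃) = 2.97 / 101.1 = 0.02938 mol
Temperature fell, so q_rxn = +|q_surr| = 0.9417 kJ
ΔH = q_rxn / n = 32.05 kJ/mol

ΔH = 32.1 kJ/mol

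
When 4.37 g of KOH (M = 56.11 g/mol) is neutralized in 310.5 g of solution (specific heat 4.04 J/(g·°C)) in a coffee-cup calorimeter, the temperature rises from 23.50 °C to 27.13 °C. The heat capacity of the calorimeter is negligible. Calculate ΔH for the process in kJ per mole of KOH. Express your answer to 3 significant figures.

|ΔT| = |27.13 − 23.50| = 3.63 °C
|q_surr| = (310.5 × 4.04) × 3.63 = 1254.42 × 3.63 = 4554 J
n(KOH) = 4.37 / 56.11 = 0.07788 mol
Temperature rose, so q_rxn = −|q_surr| = -4.554 kJ
ΔH = q_rxn / n = -58.47 kJ/mol

ΔH = -58.5 kJ/mol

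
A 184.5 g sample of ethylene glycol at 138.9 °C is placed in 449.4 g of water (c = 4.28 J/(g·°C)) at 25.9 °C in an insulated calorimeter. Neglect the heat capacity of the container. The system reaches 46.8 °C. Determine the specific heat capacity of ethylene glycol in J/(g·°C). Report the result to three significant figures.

q_gained = (449.4 × 4.28) × (46.8 − 25.9) = 40200 J
q_lost = 184.5 × c × (138.9 − 46.8) = 16992.45 c
Set equal: c = 40200 / 16992.45 = 2.37 J/(g·°C)

c = 2.37 J/(g·°C)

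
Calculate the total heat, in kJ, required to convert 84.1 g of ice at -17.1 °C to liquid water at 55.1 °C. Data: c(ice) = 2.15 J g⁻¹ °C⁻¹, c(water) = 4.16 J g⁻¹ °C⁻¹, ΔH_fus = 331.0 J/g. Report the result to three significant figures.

q1 (heat ice -17.1→0.0 °C): 84.1 × 2.15 × 17.1 = 3092 J
q2 (melt at 0 °C): 84.1 × 331.0 = 27837 J
q3 (heat water 0.0→55.1 °C): 84.1 × 4.16 × 55.1 = 19277 J
Total: 3092 + 27837 + 19277 = 50206 J = 50.2 kJ

q = 50.2 kJ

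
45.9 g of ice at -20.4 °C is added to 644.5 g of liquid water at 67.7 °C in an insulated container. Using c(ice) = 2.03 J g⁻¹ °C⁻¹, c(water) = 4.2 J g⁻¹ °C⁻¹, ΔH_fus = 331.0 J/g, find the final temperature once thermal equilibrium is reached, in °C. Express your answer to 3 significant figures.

Heat to bring ice to 0 °C and melt it: q₁ = 45.9×2.03×20.4 + 45.9×331.0 = 17094 J
Heat the water can supply cooling to 0 °C: 644.5×4.2×67.7 = 183257 J > q₁, so all ice melts.
Energy balance: 644.5×4.2×(67.7 − T) = 17094 + 45.9×4.2×(T − 0)
2706.9(67.7 − T) = 17094 + 192.78 T
183257 − 17094 = 2899.68 T
T = 166163 / 2899.68 = 57.30 °C

T_f = 57.3 °C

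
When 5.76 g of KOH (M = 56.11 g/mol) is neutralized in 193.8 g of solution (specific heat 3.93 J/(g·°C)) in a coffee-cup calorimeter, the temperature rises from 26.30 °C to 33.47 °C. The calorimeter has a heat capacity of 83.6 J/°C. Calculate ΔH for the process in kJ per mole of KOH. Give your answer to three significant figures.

|ΔT| = |33.47 − 26.30| = 7.17 °C
|q_surr| = (193.8 × 3.93 + 83.6) × 7.17 = 845.234 × 7.17 = 6060 J
n(KOH) = 5.76 / 56.11 = 0.1027 mol
Temperature rose, so q_rxn = −|q_surr| = -6.060 kJ
ΔH = q_rxn / n = -59.01 kJ/mol

ΔH = -59.0 kJ/mol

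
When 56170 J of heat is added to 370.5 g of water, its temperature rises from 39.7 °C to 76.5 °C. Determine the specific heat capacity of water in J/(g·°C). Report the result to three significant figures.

c = 4.12 J/(g·°C)

c = q / (m ΔT) = 56170 / (370.5 × 36.8)
c = 56170 / 13634.4 = 4.12 J/(g·°C)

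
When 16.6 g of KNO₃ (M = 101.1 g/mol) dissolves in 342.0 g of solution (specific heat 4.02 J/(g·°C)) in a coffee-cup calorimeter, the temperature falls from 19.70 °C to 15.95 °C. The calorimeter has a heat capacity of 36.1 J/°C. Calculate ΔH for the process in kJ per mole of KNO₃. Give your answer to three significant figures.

ΔH = 32.2 kJ/mol

|ΔT| = |15.95 − 19.70| = 3.75 °C
|q_surr| = (342.0 × 4.02 + 36.1) × 3.75 = 1410.94 × 3.75 = 5291 J
n(KNO₃) = 16.6 / 101.1 = 0.1642 mol
Temperature fell, so q_rxn = +|q_surr| = 5.291 kJ
ΔH = q_rxn / n = 32.22 kJ/mol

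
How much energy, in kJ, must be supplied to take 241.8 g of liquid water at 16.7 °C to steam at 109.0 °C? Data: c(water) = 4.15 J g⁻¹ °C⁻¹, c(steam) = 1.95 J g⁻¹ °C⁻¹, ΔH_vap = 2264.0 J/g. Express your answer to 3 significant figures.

q1 (heat water 16.7→100.0 °C): 241.8 × 4.15 × 83.3 = 83589 J
q2 (vaporize at 100 °C): 241.8 × 2264.0 = 547435 J
q3 (heat steam 100.0→109.0 °C): 241.8 × 1.95 × 9.0 = 4244 J
Total: 83589 + 547435 + 4244 = 635268 J = 635 kJ

q = 635 kJ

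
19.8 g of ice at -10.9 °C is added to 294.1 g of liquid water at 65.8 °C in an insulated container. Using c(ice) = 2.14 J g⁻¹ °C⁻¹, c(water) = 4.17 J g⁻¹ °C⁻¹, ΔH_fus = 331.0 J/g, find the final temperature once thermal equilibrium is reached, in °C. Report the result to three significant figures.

T_f = 56.3 °C

Heat to bring ice to 0 °C and melt it: q₁ = 19.8×2.14×10.9 + 19.8×331.0 = 7015.7 J
Heat the water can supply cooling to 0 °C: 294.1×4.17×65.8 = 80696.9 J > q₁, so all ice melts.
Energy balance: 294.1×4.17×(65.8 − T) = 7015.7 + 19.8×4.17×(T − 0)
1226.397(65.8 − T) = 7015.7 + 82.566 T
80696.9 − 7015.7 = 1308.963 T
T = 73681.2 / 1308.963 = 56.29 °C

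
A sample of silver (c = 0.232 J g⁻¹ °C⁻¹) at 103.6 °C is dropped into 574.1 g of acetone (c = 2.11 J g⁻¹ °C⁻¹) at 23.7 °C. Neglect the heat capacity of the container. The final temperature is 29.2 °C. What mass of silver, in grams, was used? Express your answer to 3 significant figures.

q_gained = (574.1 × 2.11) × (29.2 − 23.7) = 6662 J
q_lost = m × 0.232 × (103.6 − 29.2) = 17.2608 m
m = 6662 / 17.2608 = 386 g

m = 386 g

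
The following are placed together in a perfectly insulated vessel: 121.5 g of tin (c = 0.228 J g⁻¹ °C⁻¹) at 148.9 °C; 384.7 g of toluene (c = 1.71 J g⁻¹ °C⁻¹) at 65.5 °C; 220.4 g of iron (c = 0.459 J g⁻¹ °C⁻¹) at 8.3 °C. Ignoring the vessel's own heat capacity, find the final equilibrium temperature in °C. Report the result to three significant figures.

T_f = 61.1 °C

Σ mᵢcᵢ(T − Tᵢ) = 0  ⇒  T = Σ mᵢcᵢTᵢ / Σ mᵢcᵢ
Σ mᵢcᵢ = 121.5×0.228 + 384.7×1.71 + 220.4×0.459 = 786.7026
Σ mᵢcᵢTᵢ = 27.702×148.9 + 657.837×65.5 + 101.1636×8.3 = 48053
T = 48053 / 786.7026 = 61.08 °C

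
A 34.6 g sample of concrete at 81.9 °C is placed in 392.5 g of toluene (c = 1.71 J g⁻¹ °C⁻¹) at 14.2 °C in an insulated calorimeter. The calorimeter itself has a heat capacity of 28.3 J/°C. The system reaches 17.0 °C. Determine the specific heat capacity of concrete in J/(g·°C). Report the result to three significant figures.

q_gained = (392.5 × 1.71 + 28.3) × (17.0 − 14.2) = 1959 J
q_lost = 34.6 × c × (81.9 − 17.0) = 2245.54 c
Set equal: c = 1959 / 2245.54 = 0.872 J/(g·°C)

c = 0.872 J/(g·°C)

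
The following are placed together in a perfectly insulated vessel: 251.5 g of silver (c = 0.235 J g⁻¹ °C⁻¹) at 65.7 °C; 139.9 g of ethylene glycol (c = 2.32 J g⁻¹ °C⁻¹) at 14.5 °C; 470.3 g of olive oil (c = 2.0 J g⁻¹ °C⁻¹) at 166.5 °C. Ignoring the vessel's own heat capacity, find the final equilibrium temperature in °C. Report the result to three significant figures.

T_f = 125 °C

Σ mᵢcᵢ(T − Tᵢ) = 0  ⇒  T = Σ mᵢcᵢTᵢ / Σ mᵢcᵢ
Σ mᵢcᵢ = 251.5×0.235 + 139.9×2.32 + 470.3×2.0 = 1324.2705
Σ mᵢcᵢTᵢ = 59.1025×65.7 + 324.568×14.5 + 940.6×166.5 = 165200
T = 165200 / 1324.2705 = 124.7 °C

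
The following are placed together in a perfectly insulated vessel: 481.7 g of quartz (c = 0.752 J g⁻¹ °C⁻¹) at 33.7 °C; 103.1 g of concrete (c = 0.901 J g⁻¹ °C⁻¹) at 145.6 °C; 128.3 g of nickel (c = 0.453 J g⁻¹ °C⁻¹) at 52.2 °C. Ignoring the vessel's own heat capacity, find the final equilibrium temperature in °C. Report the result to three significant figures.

Σ mᵢcᵢ(T − Tᵢ) = 0  ⇒  T = Σ mᵢcᵢTᵢ / Σ mᵢcᵢ
Σ mᵢcᵢ = 481.7×0.752 + 103.1×0.901 + 128.3×0.453 = 513.2514
Σ mᵢcᵢTᵢ = 362.2384×33.7 + 92.8931×145.6 + 58.1199×52.2 = 28767
T = 28767 / 513.2514 = 56.049 °C

T_f = 56.0 °C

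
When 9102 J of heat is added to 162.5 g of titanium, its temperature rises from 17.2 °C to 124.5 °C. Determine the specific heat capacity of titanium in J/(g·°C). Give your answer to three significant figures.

c = 0.522 J/(g·°C)

c = q / (m ΔT) = 9102 / (162.5 × 107.3)
c = 9102 / 17436.25 = 0.522 J/(g·°C)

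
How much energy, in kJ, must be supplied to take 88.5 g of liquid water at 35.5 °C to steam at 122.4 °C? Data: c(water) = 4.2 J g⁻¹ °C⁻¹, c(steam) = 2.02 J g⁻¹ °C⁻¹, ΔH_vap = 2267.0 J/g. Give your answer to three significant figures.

q = 229 kJ

q1 (heat water 35.5→100.0 °C): 88.5 × 4.2 × 64.5 = 23975 J
q2 (vaporize at 100 °C): 88.5 × 2267.0 = 200630 J
q3 (heat steam 100.0→122.4 °C): 88.5 × 2.02 × 22.4 = 4004 J
Total: 23975 + 200630 + 4004 = 228609 J = 229 kJ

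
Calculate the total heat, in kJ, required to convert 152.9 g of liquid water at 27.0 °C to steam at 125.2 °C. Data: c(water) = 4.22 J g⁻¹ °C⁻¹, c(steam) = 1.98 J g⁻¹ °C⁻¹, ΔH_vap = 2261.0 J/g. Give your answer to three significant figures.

q1 (heat water 27.0→100.0 °C): 152.9 × 4.22 × 73.0 = 47102 J
q2 (vaporize at 100 °C): 152.9 × 2261.0 = 345707 J
q3 (heat steam 100.0→125.2 °C): 152.9 × 1.98 × 25.2 = 7629 J
Total: 47102 + 345707 + 7629 = 400438 J = 400 kJ

q = 400 kJ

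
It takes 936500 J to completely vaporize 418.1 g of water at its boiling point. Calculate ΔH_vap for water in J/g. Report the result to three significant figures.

ΔH_vap = 2240 J/g

ΔH_vap = q / m = 936500 / 418.1 = 2240 J/g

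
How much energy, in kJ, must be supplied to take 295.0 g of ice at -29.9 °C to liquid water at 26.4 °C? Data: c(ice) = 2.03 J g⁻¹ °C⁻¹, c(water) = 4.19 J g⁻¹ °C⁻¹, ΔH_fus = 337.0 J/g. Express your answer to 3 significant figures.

q = 150 kJ

q1 (heat ice -29.9→0.0 °C): 295.0 × 2.03 × 29.9 = 17906 J
q2 (melt at 0 °C): 295.0 × 337.0 = 99415 J
q3 (heat water 0.0→26.4 °C): 295.0 × 4.19 × 26.4 = 32632 J
Total: 17906 + 99415 + 32632 = 149953 J = 150 kJ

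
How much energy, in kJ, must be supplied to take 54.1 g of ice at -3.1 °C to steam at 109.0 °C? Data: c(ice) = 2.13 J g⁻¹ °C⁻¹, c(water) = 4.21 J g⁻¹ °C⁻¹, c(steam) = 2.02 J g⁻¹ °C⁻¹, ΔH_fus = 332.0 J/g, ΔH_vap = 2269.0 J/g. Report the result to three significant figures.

q = 165 kJ

q1 (heat ice -3.1→0.0 °C): 54.1 × 2.13 × 3.1 = 357 J
q2 (melt at 0 °C): 54.1 × 332.0 = 17961 J
q3 (heat water 0.0→100.0 °C): 54.1 × 4.21 × 100.0 = 22776 J
q4 (vaporize at 100 °C): 54.1 × 2269.0 = 122753 J
q5 (heat steam 100.0→109.0 °C): 54.1 × 2.02 × 9.0 = 984 J
Total: 357 + 17961 + 22776 + 122753 + 984 = 164831 J = 165 kJ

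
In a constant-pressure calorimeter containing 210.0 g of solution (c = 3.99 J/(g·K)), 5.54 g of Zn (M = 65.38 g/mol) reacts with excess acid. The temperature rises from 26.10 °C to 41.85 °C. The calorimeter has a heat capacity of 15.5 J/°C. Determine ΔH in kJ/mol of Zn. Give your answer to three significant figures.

ΔH = -159 kJ/mol

|ΔT| = |41.85 − 26.10| = 15.75 °C
|q_surr| = (210.0 × 3.99 + 15.5) × 15.75 = 853.4 × 15.75 = 13440 J
n(Zn) = 5.54 / 65.38 = 0.08474 mol
Temperature rose, so q_rxn = −|q_surr| = -13.44 kJ
ΔH = q_rxn / n = -158.6 kJ/mol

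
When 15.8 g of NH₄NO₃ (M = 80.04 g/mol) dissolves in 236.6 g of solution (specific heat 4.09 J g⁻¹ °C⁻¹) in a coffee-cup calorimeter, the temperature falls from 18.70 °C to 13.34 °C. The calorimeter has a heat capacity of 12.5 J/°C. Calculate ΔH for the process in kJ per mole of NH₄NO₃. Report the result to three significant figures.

ΔH = 26.6 kJ/mol

|ΔT| = |13.34 − 18.70| = 5.36 °C
|q_surr| = (236.6 × 4.09 + 12.5) × 5.36 = 980.194 × 5.36 = 5254 J
n(NH₄NO₃) = 15.8 / 80.04 = 0.1974 mol
Temperature fell, so q_rxn = +|q_surr| = 5.254 kJ
ΔH = q_rxn / n = 26.62 kJ/mol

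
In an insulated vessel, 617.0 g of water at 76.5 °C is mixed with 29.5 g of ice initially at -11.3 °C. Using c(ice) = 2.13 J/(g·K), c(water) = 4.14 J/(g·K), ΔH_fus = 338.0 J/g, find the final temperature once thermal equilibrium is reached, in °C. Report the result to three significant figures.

Heat to bring ice to 0 °C and melt it: q₁ = 29.5×2.13×11.3 + 29.5×338.0 = 10681 J
Heat the water can supply cooling to 0 °C: 617.0×4.14×76.5 = 195410 J > q₁, so all ice melts.
Energy balance: 617.0×4.14×(76.5 − T) = 10681 + 29.5×4.14×(T − 0)
2554.38(76.5 − T) = 10681 + 122.13 T
195410 − 10681 = 2676.51 T
T = 184729 / 2676.51 = 69.02 °C

T_f = 69.0 °C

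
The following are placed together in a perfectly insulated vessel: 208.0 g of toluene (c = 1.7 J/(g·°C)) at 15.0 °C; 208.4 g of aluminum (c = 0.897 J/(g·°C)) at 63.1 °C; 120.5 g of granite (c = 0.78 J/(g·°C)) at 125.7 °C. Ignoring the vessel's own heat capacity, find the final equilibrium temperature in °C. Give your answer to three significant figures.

Σ mᵢcᵢ(T − Tᵢ) = 0  ⇒  T = Σ mᵢcᵢTᵢ / Σ mᵢcᵢ
Σ mᵢcᵢ = 208.0×1.7 + 208.4×0.897 + 120.5×0.78 = 634.5248
Σ mᵢcᵢTᵢ = 353.6×15.0 + 186.9348×63.1 + 93.99×125.7 = 28914
T = 28914 / 634.5248 = 45.57 °C

T_f = 45.6 °C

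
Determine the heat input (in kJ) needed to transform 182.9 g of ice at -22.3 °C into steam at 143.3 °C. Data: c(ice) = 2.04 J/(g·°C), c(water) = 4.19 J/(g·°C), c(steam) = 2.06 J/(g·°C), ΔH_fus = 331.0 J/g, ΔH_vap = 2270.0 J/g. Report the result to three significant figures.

q = 577 kJ

q1 (heat ice -22.3→0.0 °C): 182.9 × 2.04 × 22.3 = 8320 J
q2 (melt at 0 °C): 182.9 × 331.0 = 60540 J
q3 (heat water 0.0→100.0 °C): 182.9 × 4.19 × 100.0 = 76635 J
q4 (vaporize at 100 °C): 182.9 × 2270.0 = 415183 J
q5 (heat steam 100.0→143.3 °C): 182.9 × 2.06 × 43.3 = 16314 J
Total: 8320 + 60540 + 76635 + 415183 + 16314 = 576992 J = 577 kJ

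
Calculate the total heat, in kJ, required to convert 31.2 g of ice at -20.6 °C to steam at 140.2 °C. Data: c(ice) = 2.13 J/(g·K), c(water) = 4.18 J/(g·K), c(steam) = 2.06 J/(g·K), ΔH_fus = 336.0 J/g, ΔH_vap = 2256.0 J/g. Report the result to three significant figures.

q1 (heat ice -20.6→0.0 °C): 31.2 × 2.13 × 20.6 = 1369 J
q2 (melt at 0 °C): 31.2 × 336.0 = 10483 J
q3 (heat water 0.0→100.0 °C): 31.2 × 4.18 × 100.0 = 13042 J
q4 (vaporize at 100 °C): 31.2 × 2256.0 = 70387 J
q5 (heat steam 100.0→140.2 °C): 31.2 × 2.06 × 40.2 = 2584 J
Total: 1369 + 10483 + 13042 + 70387 + 2584 = 97865 J = 97.9 kJ

q = 97.9 kJ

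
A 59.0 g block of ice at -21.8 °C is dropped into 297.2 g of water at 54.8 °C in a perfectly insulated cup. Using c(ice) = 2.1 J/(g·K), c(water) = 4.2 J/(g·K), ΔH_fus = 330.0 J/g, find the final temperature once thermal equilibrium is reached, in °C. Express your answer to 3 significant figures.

Heat to bring ice to 0 °C and melt it: q₁ = 59.0×2.1×21.8 + 59.0×330.0 = 22171 J
Heat the water can supply cooling to 0 °C: 297.2×4.2×54.8 = 68403.6 J > q₁, so all ice melts.
Energy balance: 297.2×4.2×(54.8 − T) = 22171 + 59.0×4.2×(T − 0)
1248.24(54.8 − T) = 22171 + 247.8 T
68403.6 − 22171 = 1496.04 T
T = 46232.6 / 1496.04 = 30.90 °C

T_f = 30.9 °C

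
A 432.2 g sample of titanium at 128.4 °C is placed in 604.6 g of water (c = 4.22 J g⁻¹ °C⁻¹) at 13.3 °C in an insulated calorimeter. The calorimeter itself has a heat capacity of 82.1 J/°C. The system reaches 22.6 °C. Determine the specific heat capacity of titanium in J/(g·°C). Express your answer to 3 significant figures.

c = 0.536 J/(g·°C)

q_gained = (604.6 × 4.22 + 82.1) × (22.6 − 13.3) = 24490 J
q_lost = 432.2 × c × (128.4 − 22.6) = 45726.76 c
Set equal: c = 24490 / 45726.76 = 0.536 J/(g·°C)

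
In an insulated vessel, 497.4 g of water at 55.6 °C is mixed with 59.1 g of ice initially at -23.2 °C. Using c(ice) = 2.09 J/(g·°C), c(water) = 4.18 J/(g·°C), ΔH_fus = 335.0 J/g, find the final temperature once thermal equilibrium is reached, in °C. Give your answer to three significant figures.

Heat to bring ice to 0 °C and melt it: q₁ = 59.1×2.09×23.2 + 59.1×335.0 = 22664 J
Heat the water can supply cooling to 0 °C: 497.4×4.18×55.6 = 115600 J > q₁, so all ice melts.
Energy balance: 497.4×4.18×(55.6 − T) = 22664 + 59.1×4.18×(T − 0)
2079.132(55.6 − T) = 22664 + 247.038 T
115600 − 22664 = 2326.170 T
T = 92936 / 2326.170 = 39.95 °C

T_f = 40.0 °C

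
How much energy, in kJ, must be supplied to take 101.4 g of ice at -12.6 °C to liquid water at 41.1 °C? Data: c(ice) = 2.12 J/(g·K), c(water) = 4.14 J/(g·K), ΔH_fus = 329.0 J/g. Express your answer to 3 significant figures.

q1 (heat ice -12.6→0.0 °C): 101.4 × 2.12 × 12.6 = 2709 J
q2 (melt at 0 °C): 101.4 × 329.0 = 33361 J
q3 (heat water 0.0→41.1 °C): 101.4 × 4.14 × 41.1 = 17254 J
Total: 2709 + 33361 + 17254 = 53324 J = 53.3 kJ

q = 53.3 kJ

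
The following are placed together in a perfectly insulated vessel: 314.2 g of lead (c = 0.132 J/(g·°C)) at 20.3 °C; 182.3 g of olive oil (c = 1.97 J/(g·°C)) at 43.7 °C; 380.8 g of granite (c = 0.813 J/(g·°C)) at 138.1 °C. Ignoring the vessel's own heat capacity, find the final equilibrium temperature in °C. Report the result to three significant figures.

T_f = 83.5 °C

Σ mᵢcᵢ(T − Tᵢ) = 0  ⇒  T = Σ mᵢcᵢTᵢ / Σ mᵢcᵢ
Σ mᵢcᵢ = 314.2×0.132 + 182.3×1.97 + 380.8×0.813 = 710.1958
Σ mᵢcᵢTᵢ = 41.4744×20.3 + 359.131×43.7 + 309.5904×138.1 = 59290
T = 59290 / 710.1958 = 83.48 °C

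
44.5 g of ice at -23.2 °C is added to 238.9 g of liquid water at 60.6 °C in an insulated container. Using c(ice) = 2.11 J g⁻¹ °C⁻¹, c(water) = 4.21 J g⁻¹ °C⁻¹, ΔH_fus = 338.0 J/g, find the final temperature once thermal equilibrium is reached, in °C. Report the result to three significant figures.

Heat to bring ice to 0 °C and melt it: q₁ = 44.5×2.11×23.2 + 44.5×338.0 = 17219 J
Heat the water can supply cooling to 0 °C: 238.9×4.21×60.6 = 60949.6 J > q₁, so all ice melts.
Energy balance: 238.9×4.21×(60.6 − T) = 17219 + 44.5×4.21×(T − 0)
1005.769(60.6 − T) = 17219 + 187.345 T
60949.6 − 17219 = 1193.114 T
T = 43730.6 / 1193.114 = 36.65 °C

T_f = 36.7 °C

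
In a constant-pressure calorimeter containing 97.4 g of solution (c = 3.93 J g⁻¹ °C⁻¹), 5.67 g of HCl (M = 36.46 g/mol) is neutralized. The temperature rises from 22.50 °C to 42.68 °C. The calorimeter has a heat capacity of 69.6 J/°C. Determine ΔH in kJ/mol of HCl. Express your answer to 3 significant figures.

|ΔT| = |42.68 − 22.50| = 20.18 °C
|q_surr| = (97.4 × 3.93 + 69.6) × 20.18 = 452.382 × 20.18 = 9129 J
n(HCl) = 5.67 / 36.46 = 0.1555 mol
Temperature rose, so q_rxn = −|q_surr| = -9.129 kJ
ΔH = q_rxn / n = -58.71 kJ/mol

ΔH = -58.7 kJ/mol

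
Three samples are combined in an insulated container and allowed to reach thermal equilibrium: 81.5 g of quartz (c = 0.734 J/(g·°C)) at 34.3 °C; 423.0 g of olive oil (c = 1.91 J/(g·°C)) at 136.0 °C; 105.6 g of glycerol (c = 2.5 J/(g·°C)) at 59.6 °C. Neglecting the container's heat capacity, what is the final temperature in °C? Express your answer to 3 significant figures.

Σ mᵢcᵢ(T − Tᵢ) = 0  ⇒  T = Σ mᵢcᵢTᵢ / Σ mᵢcᵢ
Σ mᵢcᵢ = 81.5×0.734 + 423.0×1.91 + 105.6×2.5 = 1131.751
Σ mᵢcᵢTᵢ = 59.821×34.3 + 807.93×136.0 + 264×59.6 = 127660
T = 127660 / 1131.751 = 112.8 °C

T_f = 113 °C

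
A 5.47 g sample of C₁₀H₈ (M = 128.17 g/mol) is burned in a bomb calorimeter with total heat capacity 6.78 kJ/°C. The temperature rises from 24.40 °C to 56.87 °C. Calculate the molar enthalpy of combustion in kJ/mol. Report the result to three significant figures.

ΔT = 56.87 − 24.40 = 32.47 °C
q_cal = C_cal × ΔT = 6.78 × 32.47 = 220.1466 kJ
n = 5.47 / 128.17 = 0.04268 mol
q_rxn = −q_cal = -220.1466 kJ
ΔH = -220.1466 / 0.04268 = -5158 kJ/mol

ΔH = -5160 kJ/mol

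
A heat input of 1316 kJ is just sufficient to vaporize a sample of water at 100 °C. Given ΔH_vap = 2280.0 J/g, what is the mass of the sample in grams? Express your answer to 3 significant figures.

m = 577 g

m = q / ΔH_vap = 1316000 J / 2280.0 J/g = 577 g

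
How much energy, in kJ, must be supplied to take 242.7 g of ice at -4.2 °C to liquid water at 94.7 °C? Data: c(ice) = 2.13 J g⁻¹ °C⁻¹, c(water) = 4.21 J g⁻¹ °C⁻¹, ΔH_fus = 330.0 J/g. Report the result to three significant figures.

q = 179 kJ

q1 (heat ice -4.2→0.0 °C): 242.7 × 2.13 × 4.2 = 2171 J
q2 (melt at 0 °C): 242.7 × 330.0 = 80091 J
q3 (heat water 0.0→94.7 °C): 242.7 × 4.21 × 94.7 = 96761 J
Total: 2171 + 80091 + 96761 = 179023 J = 179 kJ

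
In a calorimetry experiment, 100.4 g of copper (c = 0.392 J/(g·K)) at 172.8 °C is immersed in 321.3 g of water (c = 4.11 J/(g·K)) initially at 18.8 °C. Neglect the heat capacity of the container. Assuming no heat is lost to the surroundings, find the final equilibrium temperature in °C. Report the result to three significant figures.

Heat lost by copper = heat gained by water.
(100.4)(0.392)(172.8 − T) = (321.3)(4.11)(T − 18.8)
39.3568 (172.8 − T) = 1320.543 (T − 18.8)
6800.9 − 39.3568 T = 1320.543 T − 24826
31626.9 = 1359.8998 T
T = 23.26 °C

T_f = 23.3 °C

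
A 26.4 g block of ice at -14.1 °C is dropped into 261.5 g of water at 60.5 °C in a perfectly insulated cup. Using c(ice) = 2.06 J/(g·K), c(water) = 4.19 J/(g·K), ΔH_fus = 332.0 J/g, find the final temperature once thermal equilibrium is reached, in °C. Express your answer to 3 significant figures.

Heat to bring ice to 0 °C and melt it: q₁ = 26.4×2.06×14.1 + 26.4×332.0 = 9531.6 J
Heat the water can supply cooling to 0 °C: 261.5×4.19×60.5 = 66288.9 J > q₁, so all ice melts.
Energy balance: 261.5×4.19×(60.5 − T) = 9531.6 + 26.4×4.19×(T − 0)
1095.685(60.5 − T) = 9531.6 + 110.616 T
66288.9 − 9531.6 = 1206.301 T
T = 56757.3 / 1206.301 = 47.05 °C

T_f = 47.1 °C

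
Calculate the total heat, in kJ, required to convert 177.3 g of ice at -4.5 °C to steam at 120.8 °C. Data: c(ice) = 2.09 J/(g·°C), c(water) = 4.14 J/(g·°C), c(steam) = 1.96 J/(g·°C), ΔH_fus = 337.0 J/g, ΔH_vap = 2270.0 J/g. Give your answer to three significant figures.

q = 545 kJ

q1 (heat ice -4.5→0.0 °C): 177.3 × 2.09 × 4.5 = 1668 J
q2 (melt at 0 °C): 177.3 × 337.0 = 59750 J
q3 (heat water 0.0→100.0 °C): 177.3 × 4.14 × 100.0 = 73402 J
q4 (vaporize at 100 °C): 177.3 × 2270.0 = 402471 J
q5 (heat steam 100.0→120.8 °C): 177.3 × 1.96 × 20.8 = 7228 J
Total: 1668 + 59750 + 73402 + 402471 + 7228 = 544519 J = 545 kJ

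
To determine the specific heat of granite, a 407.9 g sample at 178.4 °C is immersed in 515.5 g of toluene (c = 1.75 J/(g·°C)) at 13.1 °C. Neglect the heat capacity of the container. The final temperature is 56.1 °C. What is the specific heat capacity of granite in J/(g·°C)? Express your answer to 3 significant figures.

c = 0.778 J/(g·°C)

q_gained = (515.5 × 1.75) × (56.1 − 13.1) = 38790 J
q_lost = 407.9 × c × (178.4 − 56.1) = 49886.17 c
Set equal: c = 38790 / 49886.17 = 0.778 J/(g·°C)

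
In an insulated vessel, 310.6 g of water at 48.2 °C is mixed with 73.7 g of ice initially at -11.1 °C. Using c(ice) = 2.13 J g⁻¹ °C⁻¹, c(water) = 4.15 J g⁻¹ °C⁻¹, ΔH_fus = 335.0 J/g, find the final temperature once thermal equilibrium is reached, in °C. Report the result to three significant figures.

T_f = 22.4 °C

Heat to bring ice to 0 °C and melt it: q₁ = 73.7×2.13×11.1 + 73.7×335.0 = 26432 J
Heat the water can supply cooling to 0 °C: 310.6×4.15×48.2 = 62129.3 J > q₁, so all ice melts.
Energy balance: 310.6×4.15×(48.2 − T) = 26432 + 73.7×4.15×(T − 0)
1288.99(48.2 − T) = 26432 + 305.855 T
62129.3 − 26432 = 1594.845 T
T = 35697.3 / 1594.845 = 22.38 °C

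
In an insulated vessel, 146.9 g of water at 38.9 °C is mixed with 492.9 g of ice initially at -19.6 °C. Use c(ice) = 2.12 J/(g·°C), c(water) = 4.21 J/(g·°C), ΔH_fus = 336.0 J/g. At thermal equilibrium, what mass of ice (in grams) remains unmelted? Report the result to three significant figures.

Heat to warm all ice to 0 °C: 492.9×2.12×19.6 = 20481 J
Heat released by water cooling to 0 °C: 146.9×4.21×38.9 = 24058 J
24058 J < 20481 + 492.9×336.0 = 186095.4 J, so not all ice melts; final T = 0 °C.
Heat left for melting: 24058 − 20481 = 3577 J
Mass melted = 3577 / 336.0 = 10.65 g
Ice remaining = 492.9 − 10.65 = 482.25 g

m_ice remaining = 482 g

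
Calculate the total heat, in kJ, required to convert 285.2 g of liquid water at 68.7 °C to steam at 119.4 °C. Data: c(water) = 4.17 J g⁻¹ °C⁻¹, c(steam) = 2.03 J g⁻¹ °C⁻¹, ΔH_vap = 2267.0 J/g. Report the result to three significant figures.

q = 695 kJ

q1 (heat water 68.7→100.0 °C): 285.2 × 4.17 × 31.3 = 37225 J
q2 (vaporize at 100 °C): 285.2 × 2267.0 = 646548 J
q3 (heat steam 100.0→119.4 °C): 285.2 × 2.03 × 19.4 = 11232 J
Total: 37225 + 646548 + 11232 = 695005 J = 695 kJ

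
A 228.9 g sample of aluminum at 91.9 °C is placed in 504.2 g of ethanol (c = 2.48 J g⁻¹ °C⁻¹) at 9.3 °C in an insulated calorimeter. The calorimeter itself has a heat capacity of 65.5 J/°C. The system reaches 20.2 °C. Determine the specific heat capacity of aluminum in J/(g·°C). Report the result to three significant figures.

c = 0.874 J/(g·°C)

q_gained = (504.2 × 2.48 + 65.5) × (20.2 − 9.3) = 14340 J
q_lost = 228.9 × c × (91.9 − 20.2) = 16412.13 c
Set equal: c = 14340 / 16412.13 = 0.874 J/(g·°C)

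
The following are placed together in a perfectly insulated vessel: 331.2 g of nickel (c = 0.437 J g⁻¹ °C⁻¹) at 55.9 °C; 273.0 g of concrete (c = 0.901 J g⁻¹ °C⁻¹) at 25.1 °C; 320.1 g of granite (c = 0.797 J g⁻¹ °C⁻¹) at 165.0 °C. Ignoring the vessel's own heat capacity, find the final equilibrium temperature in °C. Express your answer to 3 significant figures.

Σ mᵢcᵢ(T − Tᵢ) = 0  ⇒  T = Σ mᵢcᵢTᵢ / Σ mᵢcᵢ
Σ mᵢcᵢ = 331.2×0.437 + 273.0×0.901 + 320.1×0.797 = 645.8271
Σ mᵢcᵢTᵢ = 144.7344×55.9 + 245.973×25.1 + 255.1197×165.0 = 56359
T = 56359 / 645.8271 = 87.27 °C

T_f = 87.3 °C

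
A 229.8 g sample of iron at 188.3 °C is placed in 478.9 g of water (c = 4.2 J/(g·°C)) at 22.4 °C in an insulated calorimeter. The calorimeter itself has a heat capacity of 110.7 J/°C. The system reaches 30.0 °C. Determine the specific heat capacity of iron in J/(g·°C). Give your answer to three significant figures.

q_gained = (478.9 × 4.2 + 110.7) × (30.0 − 22.4) = 16130 J
q_lost = 229.8 × c × (188.3 − 30.0) = 36377.34 c
Set equal: c = 16130 / 36377.34 = 0.443 J/(g·°C)

c = 0.443 J/(g·°C)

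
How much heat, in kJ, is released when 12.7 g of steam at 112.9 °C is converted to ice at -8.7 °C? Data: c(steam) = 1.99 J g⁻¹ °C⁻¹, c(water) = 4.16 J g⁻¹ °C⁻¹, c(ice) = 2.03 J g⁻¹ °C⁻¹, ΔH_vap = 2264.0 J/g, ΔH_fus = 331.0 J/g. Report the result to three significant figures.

q = 38.8 kJ

q1 (cool steam 112.9→100 °C): 12.7 × 1.99 × 12.9 = 326 J
q2 (condense at 100 °C): 12.7 × 2264.0 = 28753 J
q3 (cool water 100→0 °C): 12.7 × 4.16 × 100.0 = 5283 J
q4 (freeze at 0 °C): 12.7 × 331.0 = 4204 J
q5 (cool ice 0→-8.7 °C): 12.7 × 2.03 × 8.7 = 224 J
Total: 326 + 28753 + 5283 + 4204 + 224 = 38790 J = 38.8 kJ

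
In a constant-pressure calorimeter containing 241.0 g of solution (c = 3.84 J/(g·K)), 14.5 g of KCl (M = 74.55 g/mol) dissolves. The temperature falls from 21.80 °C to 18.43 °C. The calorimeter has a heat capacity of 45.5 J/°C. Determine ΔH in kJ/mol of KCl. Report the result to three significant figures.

ΔH = 16.8 kJ/mol

|ΔT| = |18.43 − 21.80| = 3.37 °C
|q_surr| = (241.0 × 3.84 + 45.5) × 3.37 = 970.94 × 3.37 = 3272 J
n(KCl) = 14.5 / 74.55 = 0.1945 mol
Temperature fell, so q_rxn = +|q_surr| = 3.272 kJ
ΔH = q_rxn / n = 16.82 kJ/mol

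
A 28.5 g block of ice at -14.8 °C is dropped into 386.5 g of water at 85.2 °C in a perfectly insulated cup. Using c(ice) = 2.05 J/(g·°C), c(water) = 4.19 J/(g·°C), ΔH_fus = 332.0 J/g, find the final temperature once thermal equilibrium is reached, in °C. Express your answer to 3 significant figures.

Heat to bring ice to 0 °C and melt it: q₁ = 28.5×2.05×14.8 + 28.5×332.0 = 10327 J
Heat the water can supply cooling to 0 °C: 386.5×4.19×85.2 = 137976 J > q₁, so all ice melts.
Energy balance: 386.5×4.19×(85.2 − T) = 10327 + 28.5×4.19×(T − 0)
1619.435(85.2 − T) = 10327 + 119.415 T
137976 − 10327 = 1738.850 T
T = 127649 / 1738.850 = 73.41 °C

T_f = 73.4 °C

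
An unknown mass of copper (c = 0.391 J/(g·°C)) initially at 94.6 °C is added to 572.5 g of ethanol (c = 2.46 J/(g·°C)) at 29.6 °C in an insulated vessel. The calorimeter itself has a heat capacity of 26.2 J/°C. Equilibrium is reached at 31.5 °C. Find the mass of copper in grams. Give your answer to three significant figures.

q_gained = (572.5 × 2.46 + 26.2) × (31.5 − 29.6) = 2726 J
q_lost = m × 0.391 × (94.6 − 31.5) = 24.6721 m
m = 2726 / 24.6721 = 110 g

m = 110 g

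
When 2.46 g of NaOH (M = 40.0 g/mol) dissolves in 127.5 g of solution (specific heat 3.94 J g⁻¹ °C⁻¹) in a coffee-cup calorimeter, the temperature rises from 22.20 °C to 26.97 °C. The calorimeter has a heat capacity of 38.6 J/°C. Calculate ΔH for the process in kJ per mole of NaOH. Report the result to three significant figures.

ΔH = -42.0 kJ/mol

|ΔT| = |26.97 − 22.20| = 4.77 °C
|q_surr| = (127.5 × 3.94 + 38.6) × 4.77 = 540.95 × 4.77 = 2580 J
n(NaOH) = 2.46 / 40.0 = 0.06150 mol
Temperature rose, so q_rxn = −|q_surr| = -2.580 kJ
ΔH = q_rxn / n = -41.95 kJ/mol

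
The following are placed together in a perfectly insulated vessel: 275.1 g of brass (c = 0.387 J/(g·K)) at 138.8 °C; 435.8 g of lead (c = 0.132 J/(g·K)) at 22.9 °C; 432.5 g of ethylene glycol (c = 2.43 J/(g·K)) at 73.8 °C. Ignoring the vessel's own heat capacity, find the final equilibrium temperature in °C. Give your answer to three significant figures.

T_f = 77.1 °C

Σ mᵢcᵢ(T − Tᵢ) = 0  ⇒  T = Σ mᵢcᵢTᵢ / Σ mᵢcᵢ
Σ mᵢcᵢ = 275.1×0.387 + 435.8×0.132 + 432.5×2.43 = 1214.9643
Σ mᵢcᵢTᵢ = 106.4637×138.8 + 57.5256×22.9 + 1050.975×73.8 = 93656
T = 93656 / 1214.9643 = 77.09 °C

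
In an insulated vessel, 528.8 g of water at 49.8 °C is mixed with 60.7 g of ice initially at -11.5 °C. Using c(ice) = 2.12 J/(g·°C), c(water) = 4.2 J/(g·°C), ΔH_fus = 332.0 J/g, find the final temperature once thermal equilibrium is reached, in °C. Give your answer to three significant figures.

Heat to bring ice to 0 °C and melt it: q₁ = 60.7×2.12×11.5 + 60.7×332.0 = 21632 J
Heat the water can supply cooling to 0 °C: 528.8×4.2×49.8 = 110604 J > q₁, so all ice melts.
Energy balance: 528.8×4.2×(49.8 − T) = 21632 + 60.7×4.2×(T − 0)
2220.96(49.8 − T) = 21632 + 254.94 T
110604 − 21632 = 2475.90 T
T = 88972 / 2475.90 = 35.94 °C

T_f = 35.9 °C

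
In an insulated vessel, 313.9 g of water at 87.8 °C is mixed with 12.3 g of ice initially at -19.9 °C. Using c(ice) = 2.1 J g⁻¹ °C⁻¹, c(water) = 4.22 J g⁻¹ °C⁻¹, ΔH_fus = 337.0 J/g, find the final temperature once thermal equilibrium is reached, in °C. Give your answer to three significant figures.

T_f = 81.1 °C

Heat to bring ice to 0 °C and melt it: q₁ = 12.3×2.1×19.9 + 12.3×337.0 = 4659.1 J
Heat the water can supply cooling to 0 °C: 313.9×4.22×87.8 = 116305 J > q₁, so all ice melts.
Energy balance: 313.9×4.22×(87.8 − T) = 4659.1 + 12.3×4.22×(T − 0)
1324.658(87.8 − T) = 4659.1 + 51.906 T
116305 − 4659.1 = 1376.564 T
T = 111645.9 / 1376.564 = 81.10 °C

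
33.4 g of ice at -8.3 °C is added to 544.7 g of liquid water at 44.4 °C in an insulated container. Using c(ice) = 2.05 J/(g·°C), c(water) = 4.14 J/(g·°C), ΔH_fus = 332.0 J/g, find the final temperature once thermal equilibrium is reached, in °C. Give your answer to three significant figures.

T_f = 37.0 °C

Heat to bring ice to 0 °C and melt it: q₁ = 33.4×2.05×8.3 + 33.4×332.0 = 11657 J
Heat the water can supply cooling to 0 °C: 544.7×4.14×44.4 = 100125 J > q₁, so all ice melts.
Energy balance: 544.7×4.14×(44.4 − T) = 11657 + 33.4×4.14×(T − 0)
2255.058(44.4 − T) = 11657 + 138.276 T
100125 − 11657 = 2393.334 T
T = 88468 / 2393.334 = 36.96 °C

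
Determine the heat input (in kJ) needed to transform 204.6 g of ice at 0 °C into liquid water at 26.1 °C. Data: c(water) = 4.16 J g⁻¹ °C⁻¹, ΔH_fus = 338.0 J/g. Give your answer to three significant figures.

q1 (melt at 0 °C): 204.6 × 338.0 = 69155 J
q2 (heat water 0.0→26.1 °C): 204.6 × 4.16 × 26.1 = 22215 J
Total: 69155 + 22215 = 91370 J = 91.4 kJ

q = 91.4 kJ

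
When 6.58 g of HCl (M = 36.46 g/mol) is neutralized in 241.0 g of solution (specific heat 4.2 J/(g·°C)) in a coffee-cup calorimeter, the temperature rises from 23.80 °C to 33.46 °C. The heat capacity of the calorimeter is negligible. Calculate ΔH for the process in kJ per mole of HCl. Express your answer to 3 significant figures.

ΔH = -54.2 kJ/mol

|ΔT| = |33.46 − 23.80| = 9.66 °C
|q_surr| = (241.0 × 4.2) × 9.66 = 1012.2 × 9.66 = 9778 J
n(HCl) = 6.58 / 36.46 = 0.1805 mol
Temperature rose, so q_rxn = −|q_surr| = -9.778 kJ
ΔH = q_rxn / n = -54.17 kJ/mol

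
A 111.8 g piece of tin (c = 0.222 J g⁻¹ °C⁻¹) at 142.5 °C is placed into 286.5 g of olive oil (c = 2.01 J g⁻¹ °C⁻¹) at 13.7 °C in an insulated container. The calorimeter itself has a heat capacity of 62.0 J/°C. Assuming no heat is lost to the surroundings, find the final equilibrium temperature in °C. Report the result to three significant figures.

T_f = 18.5 °C

Heat lost by tin = heat gained by olive oil + calorimeter.
(111.8)(0.222)(142.5 − T) = [(286.5)(2.01) + 62.0](T − 13.7)
24.8196 (142.5 − T) = 637.865 (T − 13.7)
3536.8 − 24.8196 T = 637.865 T − 8738.8
12275.6 = 662.6846 T
T = 18.52 °C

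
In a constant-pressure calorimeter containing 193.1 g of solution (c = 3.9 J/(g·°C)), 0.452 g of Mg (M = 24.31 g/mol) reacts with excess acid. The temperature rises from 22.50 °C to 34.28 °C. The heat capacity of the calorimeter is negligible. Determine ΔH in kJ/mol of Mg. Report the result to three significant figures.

ΔH = -477 kJ/mol

|ΔT| = |34.28 − 22.50| = 11.78 °C
|q_surr| = (193.1 × 3.9) × 11.78 = 753.09 × 11.78 = 8871 J
n(Mg) = 0.452 / 24.31 = 0.01859 mol
Temperature rose, so q_rxn = −|q_surr| = -8.871 kJ
ΔH = q_rxn / n = -477.2 kJ/mol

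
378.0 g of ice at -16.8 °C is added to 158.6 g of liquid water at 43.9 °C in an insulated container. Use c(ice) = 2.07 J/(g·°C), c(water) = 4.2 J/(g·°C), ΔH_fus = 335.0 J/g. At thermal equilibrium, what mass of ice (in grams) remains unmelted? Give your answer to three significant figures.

Heat to warm all ice to 0 °C: 378.0×2.07×16.8 = 13145 J
Heat released by water cooling to 0 °C: 158.6×4.2×43.9 = 29243 J
29243 J < 13145 + 378.0×335.0 = 139775 J, so not all ice melts; final T = 0 °C.
Heat left for melting: 29243 − 13145 = 16098 J
Mass melted = 16098 / 335.0 = 48.05 g
Ice remaining = 378.0 − 48.05 = 329.95 g

m_ice remaining = 330 g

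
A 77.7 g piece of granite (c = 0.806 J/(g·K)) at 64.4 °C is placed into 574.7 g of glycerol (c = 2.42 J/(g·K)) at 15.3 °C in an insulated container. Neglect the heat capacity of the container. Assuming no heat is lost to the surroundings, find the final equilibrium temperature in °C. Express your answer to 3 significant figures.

Heat lost by granite = heat gained by glycerol.
(77.7)(0.806)(64.4 − T) = (574.7)(2.42)(T − 15.3)
62.6262 (64.4 − T) = 1390.774 (T − 15.3)
4033.1 − 62.6262 T = 1390.774 T − 21279
25312.1 = 1453.4002 T
T = 17.42 °C

T_f = 17.4 °C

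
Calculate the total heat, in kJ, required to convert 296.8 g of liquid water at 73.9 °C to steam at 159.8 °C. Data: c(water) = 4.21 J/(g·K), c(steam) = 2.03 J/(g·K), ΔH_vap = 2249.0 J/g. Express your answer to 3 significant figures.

q1 (heat water 73.9→100.0 °C): 296.8 × 4.21 × 26.1 = 32613 J
q2 (vaporize at 100 °C): 296.8 × 2249.0 = 667503 J
q3 (heat steam 100.0→159.8 °C): 296.8 × 2.03 × 59.8 = 36030 J
Total: 32613 + 667503 + 36030 = 736146 J = 736 kJ

q = 736 kJ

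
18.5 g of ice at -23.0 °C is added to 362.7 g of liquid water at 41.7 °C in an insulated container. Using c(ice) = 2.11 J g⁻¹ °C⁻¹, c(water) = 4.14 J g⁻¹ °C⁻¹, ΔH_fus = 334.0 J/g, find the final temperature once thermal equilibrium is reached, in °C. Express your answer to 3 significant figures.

Heat to bring ice to 0 °C and melt it: q₁ = 18.5×2.11×23.0 + 18.5×334.0 = 7076.8 J
Heat the water can supply cooling to 0 °C: 362.7×4.14×41.7 = 62615.8 J > q₁, so all ice melts.
Energy balance: 362.7×4.14×(41.7 − T) = 7076.8 + 18.5×4.14×(T − 0)
1501.578(41.7 − T) = 7076.8 + 76.59 T
62615.8 − 7076.8 = 1578.168 T
T = 55539.0 / 1578.168 = 35.19 °C

T_f = 35.2 °C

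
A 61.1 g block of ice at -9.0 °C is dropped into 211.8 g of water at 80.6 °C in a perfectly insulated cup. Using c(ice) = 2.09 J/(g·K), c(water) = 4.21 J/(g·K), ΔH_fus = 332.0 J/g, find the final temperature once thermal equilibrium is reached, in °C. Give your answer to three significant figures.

Heat to bring ice to 0 °C and melt it: q₁ = 61.1×2.09×9.0 + 61.1×332.0 = 21434 J
Heat the water can supply cooling to 0 °C: 211.8×4.21×80.6 = 71869.2 J > q₁, so all ice melts.
Energy balance: 211.8×4.21×(80.6 − T) = 21434 + 61.1×4.21×(T − 0)
891.678(80.6 − T) = 21434 + 257.231 T
71869.2 − 21434 = 1148.909 T
T = 50435.2 / 1148.909 = 43.90 °C

T_f = 43.9 °C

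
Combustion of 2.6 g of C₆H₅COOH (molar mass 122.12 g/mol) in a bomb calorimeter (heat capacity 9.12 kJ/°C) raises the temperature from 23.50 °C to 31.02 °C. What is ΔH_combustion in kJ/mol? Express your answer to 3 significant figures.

ΔT = 31.02 − 23.50 = 7.52 °C
q_cal = C_cal × ΔT = 9.12 × 7.52 = 68.5824 kJ
n = 2.6 / 122.12 = 0.02129 mol
q_rxn = −q_cal = -68.5824 kJ
ΔH = -68.5824 / 0.02129 = -3221 kJ/mol

ΔH = -3220 kJ/mol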